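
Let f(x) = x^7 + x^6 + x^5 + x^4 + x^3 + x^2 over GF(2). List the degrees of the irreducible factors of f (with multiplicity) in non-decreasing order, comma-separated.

1, 1, 1, 2, 2

Roots in GF(2): f(0) = 0 → root; f(1) = 0 → root.
Linear factors from roots: (x), (x + 1).
Complete factorization: f(x) = (x + 1)·(x)^2·(x^2 + x + 1)^2.
Factor degrees with multiplicity: 1 + 1 + 1 + 2 + 2 = 7.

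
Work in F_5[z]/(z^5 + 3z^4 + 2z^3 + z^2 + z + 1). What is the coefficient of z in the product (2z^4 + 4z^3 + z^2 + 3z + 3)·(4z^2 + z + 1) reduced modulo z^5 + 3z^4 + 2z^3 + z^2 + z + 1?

4

Multiply in F_5[z]: (2z^4 + 4z^3 + z^2 + 3z + 3)·(4z^2 + z + 1) = 3z^6 + 3z^5 + 2z^3 + z^2 + z + 3.
Reduce using z^5 ≡ 2z^4 + 3z^3 + 4z^2 + 4z + 4 (mod z^5 + 3z^4 + 2z^3 + z^2 + z + 1).
Reduced: 2z^4 + z^3 + 4z^2 + 4z + 4.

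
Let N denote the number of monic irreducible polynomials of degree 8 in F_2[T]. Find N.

30

By the necklace-counting formula, N_2(8) = (1/8) Σ_{d|8} μ(8/d)·2^d.
Divisors of 8: 1, 2, 4, 8; μ(8/d) for each: 0, 0, -1, 1.
Σ = − 2^4 + 2^8 = 240.
N = 240/8 = 30.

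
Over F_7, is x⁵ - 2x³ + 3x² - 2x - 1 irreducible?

Yes

Write g(x) = x⁵ - 2x³ + 3x² - 2x - 1.
Check for roots in F_7: g(0) = 6; g(1) = 6; g(2) = 2; g(3) = 6; g(4) = 4; g(5) = 6; g(6) = 5.
No roots, so no linear factors.
Degree-2 irreducible divisors: test the 21 monic irreducibles of degree 2 over GF(7).
None of them divide g (all give nonzero remainder).
No irreducible factor of degree ≤ 2 exists, so g is irreducible over GF(7).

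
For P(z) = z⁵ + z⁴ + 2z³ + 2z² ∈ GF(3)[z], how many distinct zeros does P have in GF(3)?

3

Evaluate at each of the 3 elements of GF(3):
P(0) = 0 → root; P(1) = 0 → root; P(2) = 0 → root.
Roots: {0, 1, 2}.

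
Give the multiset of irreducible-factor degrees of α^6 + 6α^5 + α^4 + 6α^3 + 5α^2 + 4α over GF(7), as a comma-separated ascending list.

1, 1, 4

Write f(α) = α^6 + 6α^5 + α^4 + 6α^3 + 5α^2 + 4α.
Linear factors from roots: (α), (α + 3).
Complete factorization: f(α) = (α)·(α + 3)·(α^4 + 3α^3 + 6α^2 + 2α + 6).
Factor degrees with multiplicity: 1 + 1 + 4 = 6.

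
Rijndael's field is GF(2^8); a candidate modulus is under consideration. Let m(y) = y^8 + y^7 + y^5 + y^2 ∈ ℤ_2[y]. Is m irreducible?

Check for roots in ℤ_2: m(0) = 0 → root; m(1) = 0 → root.
m(0) = 0, so (y) divides m(y); m is reducible.

No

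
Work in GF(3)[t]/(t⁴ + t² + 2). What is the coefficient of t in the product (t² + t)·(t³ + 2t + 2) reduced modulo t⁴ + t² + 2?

0

Multiply in GF(3)[t]: (t² + t)·(t³ + 2t + 2) = t⁵ + t⁴ + 2t³ + t² + 2t.
Reduce using t⁴ ≡ 2t² + 1 (mod t⁴ + t² + 2).
Reduced: t³ + 1.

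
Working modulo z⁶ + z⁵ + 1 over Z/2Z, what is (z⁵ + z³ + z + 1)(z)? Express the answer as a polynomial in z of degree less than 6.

Multiply in Z/2Z[z]: (z⁵ + z³ + z + 1)·(z) = z⁶ + z⁴ + z² + z.
Reduce using z⁶ ≡ z⁵ + 1 (mod z⁶ + z⁵ + 1).
Reduced: z⁵ + z⁴ + z² + z + 1.

z^5 + z^4 + z^2 + z + 1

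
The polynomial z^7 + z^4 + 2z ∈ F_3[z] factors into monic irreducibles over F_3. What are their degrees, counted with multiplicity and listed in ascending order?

Write g(z) = z^7 + z^4 + 2z.
Roots in F_3: g(0) = 0 → root; g(1) = 1; g(2) = 1.
Linear factors from roots: (z).
Complete factorization: g(z) = (z)·(z^2 + z + 2)^3.
Factor degrees with multiplicity: 1 + 2 + 2 + 2 = 7.

1, 2, 2, 2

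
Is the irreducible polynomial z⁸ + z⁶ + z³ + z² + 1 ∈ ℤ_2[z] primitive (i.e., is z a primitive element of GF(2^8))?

Yes

Write f(z) = z⁸ + z⁶ + z³ + z² + 1.
|GF(2^8)^×| = 2^8 − 1 = 255. Prime factorization: 255 = 3·5·17.
f is primitive ⇔ z has order 255 in GF(2)[z]/(f), i.e. z^(255/q) ≠ 1 for each prime q | 255.
z^(85) mod f = z⁴ + z³ + z².
z^(51) mod f = z⁷ + z⁵.
z^(15) mod f = z⁶ + z⁵ + z⁴ + z³ + z².
None equal 1, so z has full order 255; f is primitive.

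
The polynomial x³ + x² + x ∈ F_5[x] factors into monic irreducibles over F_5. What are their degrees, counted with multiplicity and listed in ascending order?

Write g(x) = x³ + x² + x.
Roots in F_5: g(0) = 0 → root; g(1) = 3; g(2) = 4; g(3) = 4; g(4) = 4.
Linear factors from roots: (x).
Complete factorization: g(x) = (x)·(x² + x + 1).
Factor degrees with multiplicity: 1 + 2 = 3.

1, 2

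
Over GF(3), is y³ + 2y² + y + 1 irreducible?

Yes

Write g(y) = y³ + 2y² + y + 1.
Check for roots in GF(3): g(0) = 1; g(1) = 2; g(2) = 1.
No roots. A degree-3 polynomial over a field with no linear factor is irreducible.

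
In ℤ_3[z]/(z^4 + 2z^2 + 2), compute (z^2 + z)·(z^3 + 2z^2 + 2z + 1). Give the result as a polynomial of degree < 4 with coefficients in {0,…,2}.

Multiply in ℤ_3[z]: (z^2 + z)·(z^3 + 2z^2 + 2z + 1) = z^5 + z^3 + z.
Reduce using z^4 ≡ z^2 + 1 (mod z^4 + 2z^2 + 2).
Reduced: 2z^3 + 2z.

2z^3 + 2z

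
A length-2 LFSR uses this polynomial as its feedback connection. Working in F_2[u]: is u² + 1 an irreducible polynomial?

No

Write h(u) = u² + 1.
Check for roots in F_2: h(0) = 1; h(1) = 0 → root.
h(1) = 0, so (u − 1) divides h(u); h is reducible.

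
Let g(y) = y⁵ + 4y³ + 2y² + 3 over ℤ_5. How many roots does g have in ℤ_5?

3

Evaluate at each of the 5 elements of ℤ_5:
g(0) = 3; g(1) = 0 → root; g(2) = 0 → root; g(3) = 2; g(4) = 0 → root.
Roots: {1, 2, 4}.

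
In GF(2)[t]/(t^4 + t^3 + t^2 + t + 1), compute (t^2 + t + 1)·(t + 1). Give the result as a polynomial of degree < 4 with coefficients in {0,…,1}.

Multiply in GF(2)[t]: (t^2 + t + 1)·(t + 1) = t^3 + 1.
Reduced: t^3 + 1.

t^3 + 1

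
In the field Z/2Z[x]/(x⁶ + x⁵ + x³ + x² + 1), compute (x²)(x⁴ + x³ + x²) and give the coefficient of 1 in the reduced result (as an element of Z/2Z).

Multiply in Z/2Z[x]: (x²)·(x⁴ + x³ + x²) = x⁶ + x⁵ + x⁴.
Reduce using x⁶ ≡ x⁵ + x³ + x² + 1 (mod x⁶ + x⁵ + x³ + x² + 1).
Reduced: x⁴ + x³ + x² + 1.

1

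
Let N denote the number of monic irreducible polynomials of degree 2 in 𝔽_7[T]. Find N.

21

The number of monic irreducibles of degree 2 over GF(7) is (1/2)·Σ_{d∣2} μ(2/d) 7^d.
Divisors of 2: 1, 2; μ(2/d) for each: -1, 1.
Σ = − 7^1 + 7^2 = 42.
N = 42/2 = 21.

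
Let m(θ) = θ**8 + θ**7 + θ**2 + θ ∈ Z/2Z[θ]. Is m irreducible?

No

Check for roots in Z/2Z: m(0) = 0 → root; m(1) = 0 → root.
m(0) = 0, so (θ) divides m(θ); m is reducible.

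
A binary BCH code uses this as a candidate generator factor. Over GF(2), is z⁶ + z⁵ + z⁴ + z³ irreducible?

Write f(z) = z⁶ + z⁵ + z⁴ + z³.
Check for roots in GF(2): f(0) = 0 → root; f(1) = 0 → root.
f(0) = 0, so (z) divides f(z); f is reducible.

No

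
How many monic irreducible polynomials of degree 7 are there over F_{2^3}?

Gauss's count: N_{8}(7) = (1/7) Σ_{d|7} μ(7/d)·8^d.
Divisors of 7: 1, 7; μ(7/d) for each: -1, 1.
Σ = − 8^1 + 8^7 = 2097144.
N = 2097144/7 = 299592.

299592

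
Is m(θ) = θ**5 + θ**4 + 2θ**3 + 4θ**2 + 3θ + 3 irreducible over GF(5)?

Check for roots in GF(5): m(0) = 3; m(1) = 4; m(2) = 4; m(3) = 1; m(4) = 2.
No roots, so no linear factors.
Degree-2 irreducible divisors: test the 10 monic irreducibles of degree 2 over GF(5).
None of them divide m (all give nonzero remainder).
No irreducible factor of degree ≤ 2 exists, so m is irreducible over GF(5).

Yes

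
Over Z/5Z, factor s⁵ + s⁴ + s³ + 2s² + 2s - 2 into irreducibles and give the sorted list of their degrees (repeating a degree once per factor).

Write f(s) = s⁵ + s⁴ + s³ + 2s² + 2s - 2.
Roots in Z/5Z: f(0) = 3; f(1) = 0 → root; f(2) = 1; f(3) = 3; f(4) = 2.
Linear factors from roots: (s - 1).
Complete factorization: f(s) = (s - 1)·(s⁴ + 2s³ - 2s² + 2).
Factor degrees with multiplicity: 1 + 4 = 5.

1, 4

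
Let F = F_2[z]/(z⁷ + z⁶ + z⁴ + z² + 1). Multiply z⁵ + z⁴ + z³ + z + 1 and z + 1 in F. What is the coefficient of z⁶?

Multiply in F_2[z]: (z⁵ + z⁴ + z³ + z + 1)·(z + 1) = z⁶ + z³ + z² + 1.
Reduced: z⁶ + z³ + z² + 1.

1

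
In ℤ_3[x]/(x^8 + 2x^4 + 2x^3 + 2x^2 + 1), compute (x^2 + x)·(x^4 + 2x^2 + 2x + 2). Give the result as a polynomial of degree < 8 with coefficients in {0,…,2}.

Multiply in ℤ_3[x]: (x^2 + x)·(x^4 + 2x^2 + 2x + 2) = x^6 + x^5 + 2x^4 + x^3 + x^2 + 2x.
Reduced: x^6 + x^5 + 2x^4 + x^3 + x^2 + 2x.

x^6 + x^5 + 2x^4 + x^3 + x^2 + 2x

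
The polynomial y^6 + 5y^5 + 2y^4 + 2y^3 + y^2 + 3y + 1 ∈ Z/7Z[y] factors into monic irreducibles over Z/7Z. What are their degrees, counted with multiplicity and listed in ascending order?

2, 2, 2

Write f(y) = y^6 + 5y^5 + 2y^4 + 2y^3 + y^2 + 3y + 1.
Complete factorization: f(y) = (y^2 + 2y + 2)·(y^2 + 4y + 1)·(y^2 + 6y + 4).
Factor degrees with multiplicity: 2 + 2 + 2 = 6.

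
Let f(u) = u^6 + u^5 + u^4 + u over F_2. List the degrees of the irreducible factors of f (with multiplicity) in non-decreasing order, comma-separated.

Roots in F_2: f(0) = 0 → root; f(1) = 0 → root.
Linear factors from roots: (u), (u + 1).
Complete factorization: f(u) = (u)·(u + 1)^2·(u^3 + u^2 + 1).
Factor degrees with multiplicity: 1 + 1 + 1 + 3 = 6.

1, 1, 1, 3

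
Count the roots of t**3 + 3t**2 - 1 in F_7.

Write g(t) = t**3 + 3t**2 - 1.
Evaluate at each of the 7 elements of F_7:
g(0) = 6; g(1) = 3; g(2) = 5; g(3) = 4; g(4) = 6; g(5) = 3; g(6) = 1.
No element is a root.

0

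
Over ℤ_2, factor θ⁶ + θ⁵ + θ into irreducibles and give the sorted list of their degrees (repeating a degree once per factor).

Write g(θ) = θ⁶ + θ⁵ + θ.
Roots in ℤ_2: g(0) = 0 → root; g(1) = 1.
Linear factors from roots: (θ).
Complete factorization: g(θ) = (θ)·(θ² + θ + 1)·(θ³ + θ + 1).
Factor degrees with multiplicity: 1 + 2 + 3 = 6.

1, 2, 3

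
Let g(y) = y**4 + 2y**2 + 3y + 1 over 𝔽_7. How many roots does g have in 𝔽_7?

Evaluate at each of the 7 elements of 𝔽_7:
g(0) = 1; g(1) = 0 → root; g(2) = 3; g(3) = 4; g(4) = 0 → root; g(5) = 5; g(6) = 1.
Roots: {1, 4}.

2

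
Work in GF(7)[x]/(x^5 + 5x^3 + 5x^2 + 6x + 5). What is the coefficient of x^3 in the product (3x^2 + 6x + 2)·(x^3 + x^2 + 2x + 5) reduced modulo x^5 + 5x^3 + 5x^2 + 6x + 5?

Multiply in GF(7)[x]: (3x^2 + 6x + 2)·(x^3 + x^2 + 2x + 5) = 3x^5 + 2x^4 + x^2 + 6x + 3.
Reduce using x^5 ≡ 2x^3 + 2x^2 + x + 2 (mod x^5 + 5x^3 + 5x^2 + 6x + 5).
Reduced: 2x^4 + 6x^3 + 2x + 2.

6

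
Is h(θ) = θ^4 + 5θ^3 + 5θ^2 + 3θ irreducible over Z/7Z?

Check for roots in Z/7Z: h(0) = 0 → root; h(1) = 0 → root; h(2) = 5; h(3) = 4; h(4) = 3; h(5) = 4; h(6) = 5.
h(0) = 0, so (θ) divides h(θ); h is reducible.

No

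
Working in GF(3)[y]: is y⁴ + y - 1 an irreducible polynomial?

Write g(y) = y⁴ + y - 1.
Check for roots in GF(3): g(0) = 2; g(1) = 1; g(2) = 2.
No roots, so no linear factors.
Monic irreducibles of degree 2 over GF(3): y² + 1, y² + y - 1, y² - y - 1.
None of them divide g (all give nonzero remainder).
No irreducible factor of degree ≤ 2 exists, so g is irreducible over GF(3).

Yes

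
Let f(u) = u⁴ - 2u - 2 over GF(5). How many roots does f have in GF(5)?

Evaluate at each of the 5 elements of GF(5):
f(0) = 3; f(1) = 2; f(2) = 0 → root; f(3) = 3; f(4) = 1.
Roots: {2}.

1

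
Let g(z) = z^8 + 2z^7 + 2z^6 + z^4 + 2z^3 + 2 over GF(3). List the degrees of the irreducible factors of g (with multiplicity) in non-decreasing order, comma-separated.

8

Roots in GF(3): g(0) = 2; g(1) = 1; g(2) = 2.
Complete factorization: g(z) = (z^8 + 2z^7 + 2z^6 + z^4 + 2z^3 + 2).
Factor degrees with multiplicity: 8 = 8.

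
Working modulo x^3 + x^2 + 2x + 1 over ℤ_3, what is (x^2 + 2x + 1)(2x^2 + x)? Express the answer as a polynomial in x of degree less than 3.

Multiply in ℤ_3[x]: (x^2 + 2x + 1)·(2x^2 + x) = 2x^4 + 2x^3 + x^2 + x.
Reduce using x^3 ≡ 2x^2 + x + 2 (mod x^3 + x^2 + 2x + 1).
Reduced: 2x.

2x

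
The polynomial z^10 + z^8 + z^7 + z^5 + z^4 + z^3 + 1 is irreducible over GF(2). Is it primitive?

Write f(z) = z^10 + z^8 + z^7 + z^5 + z^4 + z^3 + 1.
|GF(2^10)^×| = 2^10 − 1 = 1023. Prime factorization: 1023 = 3·11·31.
f is primitive ⇔ z has order 1023 in GF(2)[z]/(f), i.e. z^(1023/q) ≠ 1 for each prime q | 1023.
z^(341) mod f = 1
z^(93) mod f = z^9 + z^7 + z^3 + z^2 + 1.
z^(33) mod f = z^8 + z^6 + z^4 + z^3.
Since z^(341) = 1, the order of z divides 341 < 1023; not primitive.

No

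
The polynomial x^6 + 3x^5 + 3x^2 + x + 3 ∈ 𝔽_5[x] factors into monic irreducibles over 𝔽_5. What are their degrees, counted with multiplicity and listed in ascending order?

6

Write f(x) = x^6 + 3x^5 + 3x^2 + x + 3.
Roots in 𝔽_5: f(0) = 3; f(1) = 1; f(2) = 2; f(3) = 1; f(4) = 3.
Complete factorization: f(x) = (x^6 + 3x^5 + 3x^2 + x + 3).
Factor degrees with multiplicity: 6 = 6.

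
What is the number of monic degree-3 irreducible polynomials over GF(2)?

x^(2^3) − x is the product of all monic irreducibles of degree dividing 3; Möbius inversion gives N = (1/3) Σ μ(3/d)·2^d.
Divisors of 3: 1, 3; μ(3/d) for each: -1, 1.
Σ = − 2^1 + 2^3 = 6.
N = 6/3 = 2.

2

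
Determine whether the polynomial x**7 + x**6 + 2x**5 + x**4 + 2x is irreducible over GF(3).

No

Write m(x) = x**7 + x**6 + 2x**5 + x**4 + 2x.
Check for roots in GF(3): m(0) = 0 → root; m(1) = 1; m(2) = 0 → root.
m(0) = 0, so (x) divides m(x); m is reducible.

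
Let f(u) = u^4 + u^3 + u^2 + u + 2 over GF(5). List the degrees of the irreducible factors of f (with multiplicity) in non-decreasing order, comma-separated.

2, 2

Roots in GF(5): f(0) = 2; f(1) = 1; f(2) = 2; f(3) = 2; f(4) = 2.
Complete factorization: f(u) = (u^2 - 2u - 2)·(u^2 - 2u - 1).
Factor degrees with multiplicity: 2 + 2 = 4.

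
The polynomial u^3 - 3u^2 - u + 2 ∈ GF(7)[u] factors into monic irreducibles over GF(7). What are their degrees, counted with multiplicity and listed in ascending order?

Write f(u) = u^3 - 3u^2 - u + 2.
Linear factors from roots: (u + 3).
Complete factorization: f(u) = (u + 3)·(u^2 + u + 3).
Factor degrees with multiplicity: 1 + 2 = 3.

1, 2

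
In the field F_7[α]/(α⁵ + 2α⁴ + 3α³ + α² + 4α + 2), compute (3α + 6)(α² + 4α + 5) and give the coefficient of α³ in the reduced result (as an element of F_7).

3

Multiply in F_7[α]: (3α + 6)·(α² + 4α + 5) = 3α³ + 4α² + 4α + 2.
Reduced: 3α³ + 4α² + 4α + 2.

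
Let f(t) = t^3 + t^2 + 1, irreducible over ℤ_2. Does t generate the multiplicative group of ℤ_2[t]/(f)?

|GF(2^3)^×| = 2^3 − 1 = 7. Prime factorization: 7 = 7.
f is primitive ⇔ t has order 7 in GF(2)[t]/(f), i.e. t^(7/q) ≠ 1 for each prime q | 7.
t^(1) mod f = t.
None equal 1, so t has full order 7; f is primitive.

Yes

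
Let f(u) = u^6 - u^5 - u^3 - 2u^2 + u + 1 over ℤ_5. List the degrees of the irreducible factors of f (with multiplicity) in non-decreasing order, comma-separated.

Roots in ℤ_5: f(0) = 1; f(1) = 4; f(2) = 4; f(3) = 0 → root; f(4) = 1.
Linear factors from roots: (u + 2).
Complete factorization: f(u) = (u + 2)^2·(u^2 - 2)^2.
Factor degrees with multiplicity: 1 + 1 + 2 + 2 = 6.

1, 1, 2, 2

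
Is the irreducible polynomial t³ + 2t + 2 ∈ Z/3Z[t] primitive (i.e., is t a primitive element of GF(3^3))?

Write f(t) = t³ + 2t + 2.
|GF(3^3)^×| = 3^3 − 1 = 26. Prime factorization: 26 = 2·13.
f is primitive ⇔ t has order 26 in GF(3)[t]/(f), i.e. t^(26/q) ≠ 1 for each prime q | 26.
t^(13) mod f = 1
t^(2) mod f = t².
Since t^(13) = 1, the order of t divides 13 < 26; not primitive.

No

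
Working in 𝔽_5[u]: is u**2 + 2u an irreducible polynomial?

Write m(u) = u**2 + 2u.
Check for roots in 𝔽_5: m(0) = 0 → root; m(1) = 3; m(2) = 3; m(3) = 0 → root; m(4) = 4.
m(0) = 0, so (u) divides m(u); m is reducible.

No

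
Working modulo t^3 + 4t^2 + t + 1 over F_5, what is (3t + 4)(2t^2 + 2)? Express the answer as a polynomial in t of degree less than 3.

Multiply in F_5[t]: (3t + 4)·(2t^2 + 2) = t^3 + 3t^2 + t + 3.
Reduce using t^3 ≡ t^2 + 4t + 4 (mod t^3 + 4t^2 + t + 1).
Reduced: 4t^2 + 2.

4t^2 + 2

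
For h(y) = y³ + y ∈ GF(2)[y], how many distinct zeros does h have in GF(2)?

Evaluate at each of the 2 elements of GF(2):
h(0) = 0 → root; h(1) = 0 → root.
Roots: {0, 1}.

2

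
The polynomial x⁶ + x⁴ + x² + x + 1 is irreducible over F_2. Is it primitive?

Write f(x) = x⁶ + x⁴ + x² + x + 1.
|GF(2^6)^×| = 2^6 − 1 = 63. Prime factorization: 63 = 3^2·7.
f is primitive ⇔ x has order 63 in GF(2)[x]/(f), i.e. x^(63/q) ≠ 1 for each prime q | 63.
x^(21) mod f = 1
x^(9) mod f = x⁴ + x² + x.
Since x^(21) = 1, the order of x divides 21 < 63; not primitive.

No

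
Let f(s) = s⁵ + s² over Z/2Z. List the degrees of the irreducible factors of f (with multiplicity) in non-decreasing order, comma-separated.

Roots in Z/2Z: f(0) = 0 → root; f(1) = 0 → root.
Linear factors from roots: (s), (s + 1).
Complete factorization: f(s) = (s + 1)·(s)^2·(s² + s + 1).
Factor degrees with multiplicity: 1 + 1 + 1 + 2 = 5.

1, 1, 1, 2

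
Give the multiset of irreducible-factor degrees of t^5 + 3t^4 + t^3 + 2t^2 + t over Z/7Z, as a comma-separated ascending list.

Write h(t) = t^5 + 3t^4 + t^3 + 2t^2 + t.
Linear factors from roots: (t), (t + 5), (t + 2).
Complete factorization: h(t) = (t)·(t + 2)·(t + 5)·(t^2 + 3t + 5).
Factor degrees with multiplicity: 1 + 1 + 1 + 2 = 5.

1, 1, 1, 2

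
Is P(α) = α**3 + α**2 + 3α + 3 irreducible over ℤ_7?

No

Check for roots in ℤ_7: P(0) = 3; P(1) = 1; P(2) = 0 → root; P(3) = 6; P(4) = 4; P(5) = 0 → root; P(6) = 0 → root.
P(2) = 0, so (α − 2) divides P(α); P is reducible.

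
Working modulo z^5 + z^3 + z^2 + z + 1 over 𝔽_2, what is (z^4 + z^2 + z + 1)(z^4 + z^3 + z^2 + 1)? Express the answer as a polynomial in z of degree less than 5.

Multiply in 𝔽_2[z]: (z^4 + z^2 + z + 1)·(z^4 + z^3 + z^2 + 1) = z^8 + z^7 + z + 1.
Reduce using z^5 ≡ z^3 + z^2 + z + 1 (mod z^5 + z^3 + z^2 + z + 1).
Reduced: z^4 + z^3 + 1.

z^4 + z^3 + 1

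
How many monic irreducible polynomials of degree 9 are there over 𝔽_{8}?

14913024

The number of monic irreducibles of degree 9 over GF(8) is (1/9)·Σ_{d∣9} μ(9/d) 8^d.
Divisors of 9: 1, 3, 9; μ(9/d) for each: 0, -1, 1.
Σ = − 8^3 + 8^9 = 134217216.
N = 134217216/9 = 14913024.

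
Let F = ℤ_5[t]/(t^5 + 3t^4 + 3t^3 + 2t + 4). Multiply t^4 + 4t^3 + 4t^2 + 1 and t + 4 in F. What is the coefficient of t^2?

1

Multiply in ℤ_5[t]: (t^4 + 4t^3 + 4t^2 + 1)·(t + 4) = t^5 + 3t^4 + t^2 + t + 4.
Reduce using t^5 ≡ 2t^4 + 2t^3 + 3t + 1 (mod t^5 + 3t^4 + 3t^3 + 2t + 4).
Reduced: 2t^3 + t^2 + 4t.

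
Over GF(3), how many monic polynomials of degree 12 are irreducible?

x^(3^12) − x is the product of all monic irreducibles of degree dividing 12; Möbius inversion gives N = (1/12) Σ μ(12/d)·3^d.
Divisors of 12: 1, 2, 3, 4, 6, 12; μ(12/d) for each: 0, 1, 0, -1, -1, 1.
Σ = 3^2 − 3^4 − 3^6 + 3^12 = 530640.
N = 530640/12 = 44220.

44220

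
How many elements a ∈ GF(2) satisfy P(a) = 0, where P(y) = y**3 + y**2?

Evaluate at each of the 2 elements of GF(2):
P(0) = 0 → root; P(1) = 0 → root.
Roots: {0, 1}.

2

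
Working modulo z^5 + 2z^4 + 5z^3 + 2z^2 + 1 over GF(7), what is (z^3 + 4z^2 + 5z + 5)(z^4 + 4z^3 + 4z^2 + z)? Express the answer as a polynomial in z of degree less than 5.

Multiply in GF(7)[z]: (z^3 + 4z^2 + 5z + 5)·(z^4 + 4z^3 + 4z^2 + z) = z^7 + z^6 + 4z^5 + 2z^3 + 4z^2 + 5z.
Reduce using z^5 ≡ 5z^4 + 2z^3 + 5z^2 + 6 (mod z^5 + 2z^4 + 5z^3 + 2z^2 + 1).
Reduced: z^4 + 6z^3 + z^2 + 6z + 6.

z^4 + 6z^3 + z^2 + 6z + 6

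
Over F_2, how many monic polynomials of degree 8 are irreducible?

The number of monic irreducibles of degree 8 over GF(2) is (1/8)·Σ_{d∣8} μ(8/d) 2^d.
Divisors of 8: 1, 2, 4, 8; μ(8/d) for each: 0, 0, -1, 1.
Σ = − 2^4 + 2^8 = 240.
N = 240/8 = 30.

30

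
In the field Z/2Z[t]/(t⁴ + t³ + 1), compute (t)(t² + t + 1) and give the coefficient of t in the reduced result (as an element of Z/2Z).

Multiply in Z/2Z[t]: (t)·(t² + t + 1) = t³ + t² + t.
Reduced: t³ + t² + t.

1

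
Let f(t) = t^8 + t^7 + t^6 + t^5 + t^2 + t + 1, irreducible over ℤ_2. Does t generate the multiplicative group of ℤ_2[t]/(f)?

|GF(2^8)^×| = 2^8 − 1 = 255. Prime factorization: 255 = 3·5·17.
f is primitive ⇔ t has order 255 in GF(2)[t]/(f), i.e. t^(255/q) ≠ 1 for each prime q | 255.
t^(85) mod f = t^7 + t^2 + 1.
t^(51) mod f = t^6 + t^5 + t^4 + t^3 + t^2 + t.
t^(15) mod f = t^7 + t^6 + t^3 + t^2 + 1.
None equal 1, so t has full order 255; f is primitive.

Yes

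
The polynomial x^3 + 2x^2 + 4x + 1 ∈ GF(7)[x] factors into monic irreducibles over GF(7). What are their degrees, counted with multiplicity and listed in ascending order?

1, 2

Write h(x) = x^3 + 2x^2 + 4x + 1.
Linear factors from roots: (x + 2).
Complete factorization: h(x) = (x + 2)·(x^2 + 4).
Factor degrees with multiplicity: 1 + 2 = 3.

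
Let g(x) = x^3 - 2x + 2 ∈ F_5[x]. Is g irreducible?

Yes

Check for roots in F_5: g(0) = 2; g(1) = 1; g(2) = 1; g(3) = 3; g(4) = 3.
No roots. A degree-3 polynomial over a field with no linear factor is irreducible.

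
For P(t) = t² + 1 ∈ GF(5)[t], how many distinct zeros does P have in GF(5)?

Evaluate at each of the 5 elements of GF(5):
P(0) = 1; P(1) = 2; P(2) = 0 → root; P(3) = 0 → root; P(4) = 2.
Roots: {2, 3}.

2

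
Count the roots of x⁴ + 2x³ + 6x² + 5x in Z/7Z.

4

Write h(x) = x⁴ + 2x³ + 6x² + 5x.
Evaluate at each of the 7 elements of Z/7Z:
h(0) = 0 → root; h(1) = 0 → root; h(2) = 3; h(3) = 1; h(4) = 3; h(5) = 0 → root; h(6) = 0 → root.
Roots: {0, 1, 5, 6}.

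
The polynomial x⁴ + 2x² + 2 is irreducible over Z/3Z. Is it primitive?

No

Write f(x) = x⁴ + 2x² + 2.
|GF(3^4)^×| = 3^4 − 1 = 80. Prime factorization: 80 = 2^4·5.
f is primitive ⇔ x has order 80 in GF(3)[x]/(f), i.e. x^(80/q) ≠ 1 for each prime q | 80.
x^(40) mod f = 2.
x^(16) mod f = 1
Since x^(16) = 1, the order of x divides 16 < 80; not primitive.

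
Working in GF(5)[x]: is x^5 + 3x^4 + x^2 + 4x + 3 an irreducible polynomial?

Write m(x) = x^5 + 3x^4 + x^2 + 4x + 3.
Check for roots in GF(5): m(0) = 3; m(1) = 2; m(2) = 0 → root; m(3) = 0 → root; m(4) = 2.
m(2) = 0, so (x − 2) divides m(x); m is reducible.

No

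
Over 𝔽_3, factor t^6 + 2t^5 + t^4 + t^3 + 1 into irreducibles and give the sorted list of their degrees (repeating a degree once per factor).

Write g(t) = t^6 + 2t^5 + t^4 + t^3 + 1.
Roots in 𝔽_3: g(0) = 1; g(1) = 0 → root; g(2) = 0 → root.
Linear factors from roots: (t + 2), (t + 1).
Complete factorization: g(t) = (t + 2)·(t + 1)^2·(t^3 + t^2 + t + 2).
Factor degrees with multiplicity: 1 + 1 + 1 + 3 = 6.

1, 1, 1, 3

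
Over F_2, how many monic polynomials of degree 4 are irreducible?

By the necklace-counting formula, N_2(4) = (1/4) Σ_{d|4} μ(4/d)·2^d.
Divisors of 4: 1, 2, 4; μ(4/d) for each: 0, -1, 1.
Σ = − 2^2 + 2^4 = 12.
N = 12/4 = 3.

3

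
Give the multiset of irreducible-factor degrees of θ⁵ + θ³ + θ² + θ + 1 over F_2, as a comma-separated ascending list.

5

Write h(θ) = θ⁵ + θ³ + θ² + θ + 1.
Roots in F_2: h(0) = 1; h(1) = 1.
Complete factorization: h(θ) = (θ⁵ + θ³ + θ² + θ + 1).
Factor degrees with multiplicity: 5 = 5.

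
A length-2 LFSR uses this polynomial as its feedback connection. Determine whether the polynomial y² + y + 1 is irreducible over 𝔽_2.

Yes

Write m(y) = y² + y + 1.
Check for roots in 𝔽_2: m(0) = 1; m(1) = 1.
No roots. A degree-2 polynomial over a field with no linear factor is irreducible.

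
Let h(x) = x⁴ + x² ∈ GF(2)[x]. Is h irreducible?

Check for roots in GF(2): h(0) = 0 → root; h(1) = 0 → root.
h(0) = 0, so (x) divides h(x); h is reducible.

No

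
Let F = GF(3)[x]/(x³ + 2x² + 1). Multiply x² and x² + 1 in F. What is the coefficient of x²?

Multiply in GF(3)[x]: (x²)·(x² + 1) = x⁴ + x².
Reduce using x³ ≡ x² + 2 (mod x³ + 2x² + 1).
Reduced: 2x² + 2x + 2.

2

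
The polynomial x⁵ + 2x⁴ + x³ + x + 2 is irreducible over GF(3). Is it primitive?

Write f(x) = x⁵ + 2x⁴ + x³ + x + 2.
|GF(3^5)^×| = 3^5 − 1 = 242. Prime factorization: 242 = 2·11^2.
f is primitive ⇔ x has order 242 in GF(3)[x]/(f), i.e. x^(242/q) ≠ 1 for each prime q | 242.
x^(121) mod f = 1
x^(22) mod f = x⁴ + x³ + x² + 1.
Since x^(121) = 1, the order of x divides 121 < 242; not primitive.

No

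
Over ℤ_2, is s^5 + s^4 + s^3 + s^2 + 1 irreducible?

Write P(s) = s^5 + s^4 + s^3 + s^2 + 1.
Check for roots in ℤ_2: P(0) = 1; P(1) = 1.
No roots, so no linear factors.
Monic irreducibles of degree 2 over GF(2): s^2 + s + 1.
None of them divide P (all give nonzero remainder).
No irreducible factor of degree ≤ 2 exists, so P is irreducible over GF(2).

Yes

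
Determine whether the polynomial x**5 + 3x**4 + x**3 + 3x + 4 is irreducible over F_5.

Write h(x) = x**5 + 3x**4 + x**3 + 3x + 4.
Check for roots in F_5: h(0) = 4; h(1) = 2; h(2) = 3; h(3) = 1; h(4) = 2.
No roots, so no linear factors.
Degree-2 irreducible divisors: test the 10 monic irreducibles of degree 2 over GF(5).
None of them divide h (all give nonzero remainder).
No irreducible factor of degree ≤ 2 exists, so h is irreducible over GF(5).

Yes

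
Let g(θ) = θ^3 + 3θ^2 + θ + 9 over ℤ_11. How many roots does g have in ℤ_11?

Evaluate at each of the 11 elements of ℤ_11:
g(0) = 9; g(1) = 3; g(2) = 9; g(3) = 0 → root; g(4) = 4; g(5) = 5; g(6) = 9; g(7) = 0 → root; g(8) = 6; g(9) = 0 → root; g(10) = 10.
Roots: {3, 7, 9}.

3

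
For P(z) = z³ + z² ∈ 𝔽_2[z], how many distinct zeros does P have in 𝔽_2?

2

Evaluate at each of the 2 elements of 𝔽_2:
P(0) = 0 → root; P(1) = 0 → root.
Roots: {0, 1}.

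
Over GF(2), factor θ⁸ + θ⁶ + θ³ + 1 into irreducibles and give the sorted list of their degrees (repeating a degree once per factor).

1, 3, 4

Write h(θ) = θ⁸ + θ⁶ + θ³ + 1.
Roots in GF(2): h(0) = 1; h(1) = 0 → root.
Linear factors from roots: (θ + 1).
Complete factorization: h(θ) = (θ + 1)·(θ³ + θ² + 1)·(θ⁴ + θ + 1).
Factor degrees with multiplicity: 1 + 3 + 4 = 8.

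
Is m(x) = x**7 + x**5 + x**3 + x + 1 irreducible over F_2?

Yes

Check for roots in F_2: m(0) = 1; m(1) = 1.
No roots, so no linear factors.
Monic irreducibles of degree 2 over GF(2): x**2 + x + 1.
None of them divide m (all give nonzero remainder).
Monic irreducibles of degree 3 over GF(2): x**3 + x + 1, x**3 + x**2 + 1.
None of them divide m (all give nonzero remainder).
No irreducible factor of degree ≤ 3 exists, so m is irreducible over GF(2).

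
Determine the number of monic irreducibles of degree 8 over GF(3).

810

Gauss's count: N_{3}(8) = (1/8) Σ_{d|8} μ(8/d)·3^d.
Divisors of 8: 1, 2, 4, 8; μ(8/d) for each: 0, 0, -1, 1.
Σ = − 3^4 + 3^8 = 6480.
N = 6480/8 = 810.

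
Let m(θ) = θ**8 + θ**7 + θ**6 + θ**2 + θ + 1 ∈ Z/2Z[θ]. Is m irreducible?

Check for roots in Z/2Z: m(0) = 1; m(1) = 0 → root.
m(1) = 0, so (θ − 1) divides m(θ); m is reducible.

No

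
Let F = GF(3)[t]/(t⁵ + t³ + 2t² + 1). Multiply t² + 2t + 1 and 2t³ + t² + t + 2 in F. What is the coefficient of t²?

1

Multiply in GF(3)[t]: (t² + 2t + 1)·(2t³ + t² + t + 2) = 2t⁵ + 2t⁴ + 2t³ + 2t² + 2t + 2.
Reduce using t⁵ ≡ 2t³ + t² + 2 (mod t⁵ + t³ + 2t² + 1).
Reduced: 2t⁴ + t² + 2t.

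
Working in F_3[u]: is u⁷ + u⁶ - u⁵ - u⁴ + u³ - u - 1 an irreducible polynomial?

Yes

Write P(u) = u⁷ + u⁶ - u⁵ - u⁴ + u³ - u - 1.
Check for roots in F_3: P(0) = 2; P(1) = 2; P(2) = 2.
No roots, so no linear factors.
Monic irreducibles of degree 2 over GF(3): u² + 1, u² + u - 1, u² - u - 1.
None of them divide P (all give nonzero remainder).
Degree-3 irreducible divisors: test the 8 monic irreducibles of degree 3 over GF(3).
None of them divide P (all give nonzero remainder).
No irreducible factor of degree ≤ 3 exists, so P is irreducible over GF(3).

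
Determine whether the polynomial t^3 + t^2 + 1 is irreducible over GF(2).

Write h(t) = t^3 + t^2 + 1.
Check for roots in GF(2): h(0) = 1; h(1) = 1.
No roots. A degree-3 polynomial over a field with no linear factor is irreducible.

Yes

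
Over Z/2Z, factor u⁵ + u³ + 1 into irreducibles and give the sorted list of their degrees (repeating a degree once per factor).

Write g(u) = u⁵ + u³ + 1.
Roots in Z/2Z: g(0) = 1; g(1) = 1.
Complete factorization: g(u) = (u⁵ + u³ + 1).
Factor degrees with multiplicity: 5 = 5.

5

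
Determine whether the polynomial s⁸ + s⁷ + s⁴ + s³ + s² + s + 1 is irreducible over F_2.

Yes

Write m(s) = s⁸ + s⁷ + s⁴ + s³ + s² + s + 1.
Check for roots in F_2: m(0) = 1; m(1) = 1.
No roots, so no linear factors.
Monic irreducibles of degree 2 over GF(2): s² + s + 1.
None of them divide m (all give nonzero remainder).
Monic irreducibles of degree 3 over GF(2): s³ + s + 1, s³ + s² + 1.
None of them divide m (all give nonzero remainder).
Monic irreducibles of degree 4 over GF(2): s⁴ + s + 1, s⁴ + s³ + 1, s⁴ + s³ + s² + s + 1.
None of them divide m (all give nonzero remainder).
No irreducible factor of degree ≤ 4 exists, so m is irreducible over GF(2).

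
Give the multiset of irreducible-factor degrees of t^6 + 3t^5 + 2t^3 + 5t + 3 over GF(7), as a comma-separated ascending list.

1, 1, 4

Write f(t) = t^6 + 3t^5 + 2t^3 + 5t + 3.
Linear factors from roots: (t + 6), (t + 5).
Complete factorization: f(t) = (t + 5)·(t + 6)·(t^4 + 6t^3 + 2t^2 + 3t + 5).
Factor degrees with multiplicity: 1 + 1 + 4 = 6.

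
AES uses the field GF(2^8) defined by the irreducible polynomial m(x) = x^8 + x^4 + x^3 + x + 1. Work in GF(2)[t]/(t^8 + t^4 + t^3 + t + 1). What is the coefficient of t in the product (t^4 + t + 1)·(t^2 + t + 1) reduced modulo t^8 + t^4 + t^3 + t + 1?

0

Multiply in GF(2)[t]: (t^4 + t + 1)·(t^2 + t + 1) = t^6 + t^5 + t^4 + t^3 + 1.
Reduced: t^6 + t^5 + t^4 + t^3 + 1.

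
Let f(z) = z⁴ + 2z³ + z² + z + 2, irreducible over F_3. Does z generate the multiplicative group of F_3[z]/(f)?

|GF(3^4)^×| = 3^4 − 1 = 80. Prime factorization: 80 = 2^4·5.
f is primitive ⇔ z has order 80 in GF(3)[z]/(f), i.e. z^(80/q) ≠ 1 for each prime q | 80.
z^(40) mod f = 2.
z^(16) mod f = z³ + 1.
None equal 1, so z has full order 80; f is primitive.

Yes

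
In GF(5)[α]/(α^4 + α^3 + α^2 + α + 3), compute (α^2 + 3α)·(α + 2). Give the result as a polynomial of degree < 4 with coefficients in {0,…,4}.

Multiply in GF(5)[α]: (α^2 + 3α)·(α + 2) = α^3 + α.
Reduced: α^3 + α.

α^3 + α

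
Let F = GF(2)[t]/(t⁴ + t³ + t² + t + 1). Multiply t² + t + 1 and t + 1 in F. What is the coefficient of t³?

1

Multiply in GF(2)[t]: (t² + t + 1)·(t + 1) = t³ + 1.
Reduced: t³ + 1.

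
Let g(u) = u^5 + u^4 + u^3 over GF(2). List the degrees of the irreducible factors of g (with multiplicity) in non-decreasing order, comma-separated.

Roots in GF(2): g(0) = 0 → root; g(1) = 1.
Linear factors from roots: (u).
Complete factorization: g(u) = (u)^3·(u^2 + u + 1).
Factor degrees with multiplicity: 1 + 1 + 1 + 2 = 5.

1, 1, 1, 2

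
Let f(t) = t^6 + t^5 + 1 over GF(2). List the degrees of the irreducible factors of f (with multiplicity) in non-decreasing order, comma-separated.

Roots in GF(2): f(0) = 1; f(1) = 1.
Complete factorization: f(t) = (t^6 + t^5 + 1).
Factor degrees with multiplicity: 6 = 6.

6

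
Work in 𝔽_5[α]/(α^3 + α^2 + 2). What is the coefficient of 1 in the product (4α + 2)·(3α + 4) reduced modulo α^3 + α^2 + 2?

Multiply in 𝔽_5[α]: (4α + 2)·(3α + 4) = 2α^2 + 2α + 3.
Reduced: 2α^2 + 2α + 3.

3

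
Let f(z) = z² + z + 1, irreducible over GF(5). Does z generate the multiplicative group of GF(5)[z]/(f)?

No

|GF(5^2)^×| = 5^2 − 1 = 24. Prime factorization: 24 = 2^3·3.
f is primitive ⇔ z has order 24 in GF(5)[z]/(f), i.e. z^(24/q) ≠ 1 for each prime q | 24.
z^(12) mod f = 1
z^(8) mod f = 4z + 4.
Since z^(12) = 1, the order of z divides 12 < 24; not primitive.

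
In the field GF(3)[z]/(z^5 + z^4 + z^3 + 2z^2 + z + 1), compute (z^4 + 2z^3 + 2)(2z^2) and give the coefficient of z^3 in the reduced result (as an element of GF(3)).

0

Multiply in GF(3)[z]: (z^4 + 2z^3 + 2)·(2z^2) = 2z^6 + z^5 + z^2.
Reduce using z^5 ≡ 2z^4 + 2z^3 + z^2 + 2z + 2 (mod z^5 + z^4 + z^3 + 2z^2 + z + 1).
Reduced: 2z^4 + z^2 + 2z + 1.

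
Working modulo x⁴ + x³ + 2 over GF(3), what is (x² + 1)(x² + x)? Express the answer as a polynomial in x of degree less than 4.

x^2 + x + 1

Multiply in GF(3)[x]: (x² + 1)·(x² + x) = x⁴ + x³ + x² + x.
Reduce using x⁴ ≡ 2x³ + 1 (mod x⁴ + x³ + 2).
Reduced: x² + x + 1.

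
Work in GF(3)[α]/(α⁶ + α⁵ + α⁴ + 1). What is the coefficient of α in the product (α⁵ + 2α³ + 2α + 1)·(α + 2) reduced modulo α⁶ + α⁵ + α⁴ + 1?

2

Multiply in GF(3)[α]: (α⁵ + 2α³ + 2α + 1)·(α + 2) = α⁶ + 2α⁵ + 2α⁴ + α³ + 2α² + 2α + 2.
Reduce using α⁶ ≡ 2α⁵ + 2α⁴ + 2 (mod α⁶ + α⁵ + α⁴ + 1).
Reduced: α⁵ + α⁴ + α³ + 2α² + 2α + 1.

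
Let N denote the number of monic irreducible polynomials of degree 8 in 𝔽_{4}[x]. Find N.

The number of monic irreducibles of degree 8 over GF(4) is (1/8)·Σ_{d∣8} μ(8/d) 4^d.
Divisors of 8: 1, 2, 4, 8; μ(8/d) for each: 0, 0, -1, 1.
Σ = − 4^4 + 4^8 = 65280.
N = 65280/8 = 8160.

8160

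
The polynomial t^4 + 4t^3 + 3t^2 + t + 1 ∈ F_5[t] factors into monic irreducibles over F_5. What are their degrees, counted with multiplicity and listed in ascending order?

Write f(t) = t^4 + 4t^3 + 3t^2 + t + 1.
Roots in F_5: f(0) = 1; f(1) = 0 → root; f(2) = 3; f(3) = 0 → root; f(4) = 0 → root.
Linear factors from roots: (t + 4), (t + 2), (t + 1).
Complete factorization: f(t) = (t + 1)·(t + 4)·(t + 2)^2.
Factor degrees with multiplicity: 1 + 1 + 1 + 1 = 4.

1, 1, 1, 1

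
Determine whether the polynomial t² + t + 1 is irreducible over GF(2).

Write f(t) = t² + t + 1.
Check for roots in GF(2): f(0) = 1; f(1) = 1.
No roots. A degree-2 polynomial over a field with no linear factor is irreducible.

Yes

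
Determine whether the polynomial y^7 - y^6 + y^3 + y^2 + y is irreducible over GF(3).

Write P(y) = y^7 - y^6 + y^3 + y^2 + y.
Check for roots in GF(3): P(0) = 0 → root; P(1) = 0 → root; P(2) = 0 → root.
P(0) = 0, so (y) divides P(y); P is reducible.

No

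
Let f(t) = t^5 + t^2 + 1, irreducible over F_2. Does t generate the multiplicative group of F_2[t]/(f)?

Yes

|GF(2^5)^×| = 2^5 − 1 = 31. Prime factorization: 31 = 31.
f is primitive ⇔ t has order 31 in GF(2)[t]/(f), i.e. t^(31/q) ≠ 1 for each prime q | 31.
t^(1) mod f = t.
None equal 1, so t has full order 31; f is primitive.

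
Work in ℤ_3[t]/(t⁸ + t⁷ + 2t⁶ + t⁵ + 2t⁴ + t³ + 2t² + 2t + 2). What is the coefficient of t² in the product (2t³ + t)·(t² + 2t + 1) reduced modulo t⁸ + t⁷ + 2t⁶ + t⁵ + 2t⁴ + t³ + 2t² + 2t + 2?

2

Multiply in ℤ_3[t]: (2t³ + t)·(t² + 2t + 1) = 2t⁵ + t⁴ + 2t² + t.
Reduced: 2t⁵ + t⁴ + 2t² + t.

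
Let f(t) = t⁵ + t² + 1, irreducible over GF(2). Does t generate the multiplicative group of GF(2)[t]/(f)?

Yes

|GF(2^5)^×| = 2^5 − 1 = 31. Prime factorization: 31 = 31.
f is primitive ⇔ t has order 31 in GF(2)[t]/(f), i.e. t^(31/q) ≠ 1 for each prime q | 31.
t^(1) mod f = t.
None equal 1, so t has full order 31; f is primitive.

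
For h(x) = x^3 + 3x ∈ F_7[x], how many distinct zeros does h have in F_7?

Evaluate at each of the 7 elements of F_7:
h(0) = 0 → root; h(1) = 4; h(2) = 0 → root; h(3) = 1; h(4) = 6; h(5) = 0 → root; h(6) = 3.
Roots: {0, 2, 5}.

3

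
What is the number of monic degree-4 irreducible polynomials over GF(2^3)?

The number of monic irreducibles of degree 4 over GF(8) is (1/4)·Σ_{d∣4} μ(4/d) 8^d.
Divisors of 4: 1, 2, 4; μ(4/d) for each: 0, -1, 1.
Σ = − 8^2 + 8^4 = 4032.
N = 4032/4 = 1008.

1008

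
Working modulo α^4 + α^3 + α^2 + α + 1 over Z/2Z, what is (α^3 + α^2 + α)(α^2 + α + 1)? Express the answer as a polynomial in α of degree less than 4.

Multiply in Z/2Z[α]: (α^3 + α^2 + α)·(α^2 + α + 1) = α^5 + α^3 + α.
Reduce using α^4 ≡ α^3 + α^2 + α + 1 (mod α^4 + α^3 + α^2 + α + 1).
Reduced: α^3 + α + 1.

α^3 + α + 1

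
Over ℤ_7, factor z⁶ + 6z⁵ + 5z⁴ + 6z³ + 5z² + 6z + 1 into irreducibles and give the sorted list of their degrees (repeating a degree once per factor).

Write g(z) = z⁶ + 6z⁵ + 5z⁴ + 6z³ + 5z² + 6z + 1.
Complete factorization: g(z) = (z⁶ + 6z⁵ + 5z⁴ + 6z³ + 5z² + 6z + 1).
Factor degrees with multiplicity: 6 = 6.

6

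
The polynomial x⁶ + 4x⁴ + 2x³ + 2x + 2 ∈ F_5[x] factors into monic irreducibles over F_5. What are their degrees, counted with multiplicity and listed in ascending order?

Write g(x) = x⁶ + 4x⁴ + 2x³ + 2x + 2.
Roots in F_5: g(0) = 2; g(1) = 1; g(2) = 0 → root; g(3) = 0 → root; g(4) = 3.
Linear factors from roots: (x + 3), (x + 2).
Complete factorization: g(x) = (x + 2)·(x + 3)·(x² + 2x + 3)·(x² + 3x + 4).
Factor degrees with multiplicity: 1 + 1 + 2 + 2 = 6.

1, 1, 2, 2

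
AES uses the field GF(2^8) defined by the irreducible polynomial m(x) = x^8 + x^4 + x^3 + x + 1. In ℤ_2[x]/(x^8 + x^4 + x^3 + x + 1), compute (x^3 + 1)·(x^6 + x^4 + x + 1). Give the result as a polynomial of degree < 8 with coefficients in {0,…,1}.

x^7 + x^6 + x^5 + x^4 + x^3 + x^2 + 1

Multiply in ℤ_2[x]: (x^3 + 1)·(x^6 + x^4 + x + 1) = x^9 + x^7 + x^6 + x^3 + x + 1.
Reduce using x^8 ≡ x^4 + x^3 + x + 1 (mod x^8 + x^4 + x^3 + x + 1).
Reduced: x^7 + x^6 + x^5 + x^4 + x^3 + x^2 + 1.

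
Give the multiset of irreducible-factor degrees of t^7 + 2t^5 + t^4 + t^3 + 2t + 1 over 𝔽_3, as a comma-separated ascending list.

Write g(t) = t^7 + 2t^5 + t^4 + t^3 + 2t + 1.
Roots in 𝔽_3: g(0) = 1; g(1) = 2; g(2) = 2.
Complete factorization: g(t) = (t^2 + t + 2)·(t^2 + 2t + 2)·(t^3 + 2t + 1).
Factor degrees with multiplicity: 2 + 2 + 3 = 7.

2, 2, 3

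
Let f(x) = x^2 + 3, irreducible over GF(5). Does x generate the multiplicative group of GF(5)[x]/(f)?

No

|GF(5^2)^×| = 5^2 − 1 = 24. Prime factorization: 24 = 2^3·3.
f is primitive ⇔ x has order 24 in GF(5)[x]/(f), i.e. x^(24/q) ≠ 1 for each prime q | 24.
x^(12) mod f = 4.
x^(8) mod f = 1
Since x^(8) = 1, the order of x divides 8 < 24; not primitive.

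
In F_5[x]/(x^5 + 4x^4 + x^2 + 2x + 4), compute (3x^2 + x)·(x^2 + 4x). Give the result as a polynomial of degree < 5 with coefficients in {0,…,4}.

3x^4 + 3x^3 + 4x^2

Multiply in F_5[x]: (3x^2 + x)·(x^2 + 4x) = 3x^4 + 3x^3 + 4x^2.
Reduced: 3x^4 + 3x^3 + 4x^2.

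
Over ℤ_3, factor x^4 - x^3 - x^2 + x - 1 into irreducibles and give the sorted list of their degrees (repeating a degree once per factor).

4

Write f(x) = x^4 - x^3 - x^2 + x - 1.
Roots in ℤ_3: f(0) = 2; f(1) = 2; f(2) = 2.
Complete factorization: f(x) = (x^4 - x^3 - x^2 + x - 1).
Factor degrees with multiplicity: 4 = 4.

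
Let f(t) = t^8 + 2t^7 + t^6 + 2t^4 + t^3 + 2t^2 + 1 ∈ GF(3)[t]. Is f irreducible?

Check for roots in GF(3): f(0) = 1; f(1) = 1; f(2) = 1.
No roots, so no linear factors.
Monic irreducibles of degree 2 over GF(3): t^2 + 1, t^2 + t + 2, t^2 + 2t + 2.
None of them divide f (all give nonzero remainder).
Degree-3 irreducible divisors: test the 8 monic irreducibles of degree 3 over GF(3).
None of them divide f (all give nonzero remainder).
Degree-4 irreducible divisors: test the 18 monic irreducibles of degree 4 over GF(3).
None of them divide f (all give nonzero remainder).
No irreducible factor of degree ≤ 4 exists, so f is irreducible over GF(3).

Yes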